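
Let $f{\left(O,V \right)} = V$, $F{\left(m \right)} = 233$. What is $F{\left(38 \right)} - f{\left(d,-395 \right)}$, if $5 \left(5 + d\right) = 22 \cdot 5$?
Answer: $628$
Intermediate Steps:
$d = 17$ ($d = -5 + \frac{22 \cdot 5}{5} = -5 + \frac{1}{5} \cdot 110 = -5 + 22 = 17$)
$F{\left(38 \right)} - f{\left(d,-395 \right)} = 233 - -395 = 233 + 395 = 628$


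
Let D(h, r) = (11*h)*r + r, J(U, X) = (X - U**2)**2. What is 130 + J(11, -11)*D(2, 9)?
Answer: 3606898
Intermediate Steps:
D(h, r) = r + 11*h*r (D(h, r) = 11*h*r + r = r + 11*h*r)
130 + J(11, -11)*D(2, 9) = 130 + (11**2 - 1*(-11))**2*(9*(1 + 11*2)) = 130 + (121 + 11)**2*(9*(1 + 22)) = 130 + 132**2*(9*23) = 130 + 17424*207 = 130 + 3606768 = 3606898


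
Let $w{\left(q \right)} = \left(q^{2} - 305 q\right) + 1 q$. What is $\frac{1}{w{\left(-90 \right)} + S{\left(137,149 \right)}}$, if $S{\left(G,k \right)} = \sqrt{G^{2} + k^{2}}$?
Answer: $\frac{3546}{125737063} - \frac{\sqrt{40970}}{1257370630} \approx 2.8041 \cdot 10^{-5}$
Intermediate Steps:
$w{\left(q \right)} = q^{2} - 304 q$ ($w{\left(q \right)} = \left(q^{2} - 305 q\right) + q = q^{2} - 304 q$)
$\frac{1}{w{\left(-90 \right)} + S{\left(137,149 \right)}} = \frac{1}{- 90 \left(-304 - 90\right) + \sqrt{137^{2} + 149^{2}}} = \frac{1}{\left(-90\right) \left(-394\right) + \sqrt{18769 + 22201}} = \frac{1}{35460 + \sqrt{40970}}$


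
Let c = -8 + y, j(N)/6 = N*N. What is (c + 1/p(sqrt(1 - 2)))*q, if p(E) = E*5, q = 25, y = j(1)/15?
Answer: -190 - 5*I ≈ -190.0 - 5.0*I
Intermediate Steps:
j(N) = 6*N**2 (j(N) = 6*(N*N) = 6*N**2)
y = 2/5 (y = (6*1**2)/15 = (6*1)*(1/15) = 6*(1/15) = 2/5 ≈ 0.40000)
p(E) = 5*E
c = -38/5 (c = -8 + 2/5 = -38/5 ≈ -7.6000)
(c + 1/p(sqrt(1 - 2)))*q = (-38/5 + 1/(5*sqrt(1 - 2)))*25 = (-38/5 + 1/(5*sqrt(-1)))*25 = (-38/5 + 1/(5*I))*25 = (-38/5 - I/5)*25 = -190 - 5*I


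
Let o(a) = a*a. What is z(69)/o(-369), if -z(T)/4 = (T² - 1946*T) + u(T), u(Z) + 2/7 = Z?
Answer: 3624440/953127 ≈ 3.8027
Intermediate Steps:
o(a) = a²
u(Z) = -2/7 + Z
z(T) = 8/7 - 4*T² + 7780*T (z(T) = -4*((T² - 1946*T) + (-2/7 + T)) = -4*(-2/7 + T² - 1945*T) = 8/7 - 4*T² + 7780*T)
z(69)/o(-369) = (8/7 - 4*69² + 7780*69)/((-369)²) = (8/7 - 4*4761 + 536820)/136161 = (8/7 - 19044 + 536820)*(1/136161) = (3624440/7)*(1/136161) = 3624440/953127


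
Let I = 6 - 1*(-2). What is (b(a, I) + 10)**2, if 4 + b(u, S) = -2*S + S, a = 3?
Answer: 4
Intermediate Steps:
I = 8 (I = 6 + 2 = 8)
b(u, S) = -4 - S (b(u, S) = -4 + (-2*S + S) = -4 - S)
(b(a, I) + 10)**2 = ((-4 - 1*8) + 10)**2 = ((-4 - 8) + 10)**2 = (-12 + 10)**2 = (-2)**2 = 4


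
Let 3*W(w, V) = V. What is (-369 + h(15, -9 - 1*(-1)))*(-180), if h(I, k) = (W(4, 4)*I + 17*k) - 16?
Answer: 90180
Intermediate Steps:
W(w, V) = V/3
h(I, k) = -16 + 17*k + 4*I/3 (h(I, k) = (((⅓)*4)*I + 17*k) - 16 = (4*I/3 + 17*k) - 16 = (17*k + 4*I/3) - 16 = -16 + 17*k + 4*I/3)
(-369 + h(15, -9 - 1*(-1)))*(-180) = (-369 + (-16 + 17*(-9 - 1*(-1)) + (4/3)*15))*(-180) = (-369 + (-16 + 17*(-9 + 1) + 20))*(-180) = (-369 + (-16 + 17*(-8) + 20))*(-180) = (-369 + (-16 - 136 + 20))*(-180) = (-369 - 132)*(-180) = -501*(-180) = 90180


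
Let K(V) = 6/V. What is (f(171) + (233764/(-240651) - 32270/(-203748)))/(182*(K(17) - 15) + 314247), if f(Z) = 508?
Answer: 70460676655999/43286252736253698 ≈ 0.0016278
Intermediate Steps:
(f(171) + (233764/(-240651) - 32270/(-203748)))/(182*(K(17) - 15) + 314247) = (508 + (233764/(-240651) - 32270/(-203748)))/(182*(6/17 - 15) + 314247) = (508 + (233764*(-1/240651) - 32270*(-1/203748)))/(182*(6*(1/17) - 15) + 314247) = (508 + (-233764/240651 + 16135/101874))/(182*(6/17 - 15) + 314247) = (508 - 6643856617/8172026658)/(182*(-249/17) + 314247) = 4144745685647/(8172026658*(-45318/17 + 314247)) = 4144745685647/(8172026658*(5296881/17)) = (4144745685647/8172026658)*(17/5296881) = 70460676655999/43286252736253698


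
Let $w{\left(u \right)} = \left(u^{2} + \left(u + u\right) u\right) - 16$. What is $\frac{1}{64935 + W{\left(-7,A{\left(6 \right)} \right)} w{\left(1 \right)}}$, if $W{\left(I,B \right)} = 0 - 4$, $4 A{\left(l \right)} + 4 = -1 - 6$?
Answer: $\frac{1}{64987} \approx 1.5388 \cdot 10^{-5}$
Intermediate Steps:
$A{\left(l \right)} = - \frac{11}{4}$ ($A{\left(l \right)} = -1 + \frac{-1 - 6}{4} = -1 + \frac{1}{4} \left(-7\right) = -1 - \frac{7}{4} = - \frac{11}{4}$)
$w{\left(u \right)} = -16 + 3 u^{2}$ ($w{\left(u \right)} = \left(u^{2} + 2 u u\right) - 16 = \left(u^{2} + 2 u^{2}\right) - 16 = 3 u^{2} - 16 = -16 + 3 u^{2}$)
$W{\left(I,B \right)} = -4$
$\frac{1}{64935 + W{\left(-7,A{\left(6 \right)} \right)} w{\left(1 \right)}} = \frac{1}{64935 - 4 \left(-16 + 3 \cdot 1^{2}\right)} = \frac{1}{64935 - 4 \left(-16 + 3 \cdot 1\right)} = \frac{1}{64935 - 4 \left(-16 + 3\right)} = \frac{1}{64935 - -52} = \frac{1}{64935 + 52} = \frac{1}{64987}$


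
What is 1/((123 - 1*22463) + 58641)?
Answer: 1/36301 ≈ 2.7547e-5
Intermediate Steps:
1/((123 - 1*22463) + 58641) = 1/((123 - 22463) + 58641) = 1/(-22340 + 58641) = 1/36301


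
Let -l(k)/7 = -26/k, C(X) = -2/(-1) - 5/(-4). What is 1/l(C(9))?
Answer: 1/56 ≈ 0.017857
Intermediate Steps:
C(X) = 13/4 (C(X) = -2*(-1) - 5*(-1/4) = 2 + 5/4 = 13/4)
l(k) = 182/k (l(k) = -(-182)/k = 182/k)
1/l(C(9)) = 1/(182/(13/4)) = 1/(182*(4/13)) = 1/56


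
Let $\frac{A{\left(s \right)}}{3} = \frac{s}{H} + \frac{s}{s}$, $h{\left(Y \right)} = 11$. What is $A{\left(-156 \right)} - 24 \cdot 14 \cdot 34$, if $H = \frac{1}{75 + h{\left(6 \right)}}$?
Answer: $-51669$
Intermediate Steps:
$H = \frac{1}{86}$ ($H = \frac{1}{75 + 11} = \frac{1}{86} \approx 0.011628$)
$A{\left(s \right)} = 3 + 258 s$ ($A{\left(s \right)} = 3 \left(s \frac{1}{\frac{1}{86}} + \frac{s}{s}\right) = 3 \left(s 86 + 1\right) = 3 \left(86 s + 1\right) = 3 \left(1 + 86 s\right) = 3 + 258 s$)
$A{\left(-156 \right)} - 24 \cdot 14 \cdot 34 = \left(3 + 258 \left(-156\right)\right) - 24 \cdot 14 \cdot 34 = \left(3 - 40248\right) - 336 \cdot 34 = -40245 - 11424 = -51669$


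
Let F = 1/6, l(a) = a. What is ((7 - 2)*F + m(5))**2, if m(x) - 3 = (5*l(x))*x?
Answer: 597529/36 ≈ 16598.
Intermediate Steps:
F = 1/6 ≈ 0.16667
m(x) = 3 + 5*x**2 (m(x) = 3 + (5*x)*x = 3 + 5*x**2)
((7 - 2)*F + m(5))**2 = ((7 - 2)*(1/6) + (3 + 5*5**2))**2 = (5*(1/6) + (3 + 5*25))**2 = (5/6 + (3 + 125))**2 = (5/6 + 128)**2 = (773/6)**2 = 597529/36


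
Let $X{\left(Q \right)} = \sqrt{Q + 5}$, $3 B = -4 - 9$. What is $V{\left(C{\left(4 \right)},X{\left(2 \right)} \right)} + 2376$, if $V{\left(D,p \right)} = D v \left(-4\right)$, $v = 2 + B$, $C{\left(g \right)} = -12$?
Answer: $2264$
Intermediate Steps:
$B = - \frac{13}{3}$ ($B = \frac{-4 - 9}{3} = \frac{1}{3} \left(-13\right) = - \frac{13}{3} \approx -4.3333$)
$X{\left(Q \right)} = \sqrt{5 + Q}$
$v = - \frac{7}{3}$ ($v = 2 - \frac{13}{3} = - \frac{7}{3} \approx -2.3333$)
$V{\left(D,p \right)} = \frac{28 D}{3}$ ($V{\left(D,p \right)} = D \left(- \frac{7}{3}\right) \left(-4\right) = - \frac{7 D}{3} \left(-4\right) = \frac{28 D}{3}$)
$V{\left(C{\left(4 \right)},X{\left(2 \right)} \right)} + 2376 = \frac{28}{3} \left(-12\right) + 2376 = -112 + 2376 = 2264$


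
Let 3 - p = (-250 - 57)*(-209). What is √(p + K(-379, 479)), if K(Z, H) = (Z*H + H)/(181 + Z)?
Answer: I*√7652711/11 ≈ 251.49*I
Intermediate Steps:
K(Z, H) = (H + H*Z)/(181 + Z) (K(Z, H) = (H*Z + H)/(181 + Z) = (H + H*Z)/(181 + Z))
p = -64160 (p = 3 - (-250 - 57)*(-209) = 3 - (-307)*(-209) = 3 - 1*64163 = 3 - 64163 = -64160)
√(p + K(-379, 479)) = √(-64160 + 479*(1 - 379)/(181 - 379)) = √(-64160 + 479*(-378)/(-198)) = √(-64160 + 479*(-1/198)*(-378)) = √(-64160 + 10059/11) = √(-695701/11) = I*√7652711/11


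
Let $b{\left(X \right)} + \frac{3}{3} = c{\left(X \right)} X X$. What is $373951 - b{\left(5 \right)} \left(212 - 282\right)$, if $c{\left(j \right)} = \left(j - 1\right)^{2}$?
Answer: $401881$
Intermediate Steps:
$c{\left(j \right)} = \left(-1 + j\right)^{2}$
$b{\left(X \right)} = -1 + X^{2} \left(-1 + X\right)^{2}$ ($b{\left(X \right)} = -1 + \left(-1 + X\right)^{2} X X = -1 + X \left(-1 + X\right)^{2} X = -1 + X^{2} \left(-1 + X\right)^{2}$)
$373951 - b{\left(5 \right)} \left(212 - 282\right) = 373951 - \left(-1 + 5^{2} \left(-1 + 5\right)^{2}\right) \left(212 - 282\right) = 373951 - \left(-1 + 25 \cdot 4^{2}\right) \left(-70\right) = 373951 - \left(-1 + 25 \cdot 16\right) \left(-70\right) = 373951 - \left(-1 + 400\right) \left(-70\right) = 373951 - 399 \left(-70\right) = 373951 - -27930 = 373951 + 27930 = 401881$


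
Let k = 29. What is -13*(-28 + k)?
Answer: -13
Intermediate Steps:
-13*(-28 + k) = -13*(-28 + 29) = -13*1 = -13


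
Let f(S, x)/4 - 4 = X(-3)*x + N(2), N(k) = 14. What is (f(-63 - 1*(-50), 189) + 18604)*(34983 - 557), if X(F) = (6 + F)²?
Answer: 877174480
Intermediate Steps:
f(S, x) = 72 + 36*x (f(S, x) = 16 + 4*((6 - 3)²*x + 14) = 16 + 4*(3²*x + 14) = 16 + 4*(9*x + 14) = 16 + 4*(14 + 9*x) = 16 + (56 + 36*x) = 72 + 36*x)
(f(-63 - 1*(-50), 189) + 18604)*(34983 - 557) = ((72 + 36*189) + 18604)*(34983 - 557) = ((72 + 6804) + 18604)*34426 = (6876 + 18604)*34426 = 25480*34426 = 877174480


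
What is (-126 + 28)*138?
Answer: -13524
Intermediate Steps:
(-126 + 28)*138 = -98*138 = -13524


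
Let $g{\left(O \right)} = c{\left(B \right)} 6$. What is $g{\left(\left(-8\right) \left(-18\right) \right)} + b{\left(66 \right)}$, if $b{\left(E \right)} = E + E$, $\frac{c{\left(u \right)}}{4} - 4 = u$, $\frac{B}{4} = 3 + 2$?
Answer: $708$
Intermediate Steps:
$B = 20$ ($B = 4 \left(3 + 2\right) = 4 \cdot 5 = 20$)
$c{\left(u \right)} = 16 + 4 u$
$b{\left(E \right)} = 2 E$
$g{\left(O \right)} = 576$ ($g{\left(O \right)} = \left(16 + 4 \cdot 20\right) 6 = \left(16 + 80\right) 6 = 96 \cdot 6 = 576$)
$g{\left(\left(-8\right) \left(-18\right) \right)} + b{\left(66 \right)} = 576 + 2 \cdot 66 = 576 + 132 = 708$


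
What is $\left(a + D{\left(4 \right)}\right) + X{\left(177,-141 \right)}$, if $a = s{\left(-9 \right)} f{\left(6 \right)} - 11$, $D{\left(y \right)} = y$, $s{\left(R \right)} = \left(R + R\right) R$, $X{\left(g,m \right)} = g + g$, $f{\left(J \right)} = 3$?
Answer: $833$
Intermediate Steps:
$X{\left(g,m \right)} = 2 g$
$s{\left(R \right)} = 2 R^{2}$ ($s{\left(R \right)} = 2 R R = 2 R^{2}$)
$a = 475$ ($a = 2 \left(-9\right)^{2} \cdot 3 - 11 = 2 \cdot 81 \cdot 3 - 11 = 162 \cdot 3 - 11 = 486 - 11 = 475$)
$\left(a + D{\left(4 \right)}\right) + X{\left(177,-141 \right)} = \left(475 + 4\right) + 2 \cdot 177 = 479 + 354 = 833$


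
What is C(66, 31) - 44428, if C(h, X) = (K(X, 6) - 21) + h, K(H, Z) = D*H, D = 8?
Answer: -44135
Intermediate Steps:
K(H, Z) = 8*H
C(h, X) = -21 + h + 8*X (C(h, X) = (8*X - 21) + h = (-21 + 8*X) + h = -21 + h + 8*X)
C(66, 31) - 44428 = (-21 + 66 + 8*31) - 44428 = (-21 + 66 + 248) - 44428 = 293 - 44428 = -44135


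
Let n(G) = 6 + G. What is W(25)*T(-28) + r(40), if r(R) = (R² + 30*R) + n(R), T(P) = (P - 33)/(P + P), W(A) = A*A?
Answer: 197501/56 ≈ 3526.8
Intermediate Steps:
W(A) = A²
T(P) = (-33 + P)/(2*P) (T(P) = (-33 + P)/((2*P)) = (-33 + P)*(1/(2*P)) = (-33 + P)/(2*P))
r(R) = 6 + R² + 31*R (r(R) = (R² + 30*R) + (6 + R) = 6 + R² + 31*R)
W(25)*T(-28) + r(40) = 25²*((½)*(-33 - 28)/(-28)) + (6 + 40² + 31*40) = 625*((½)*(-1/28)*(-61)) + (6 + 1600 + 1240) = 625*(61/56) + 2846 = 38125/56 + 2846 = 197501/56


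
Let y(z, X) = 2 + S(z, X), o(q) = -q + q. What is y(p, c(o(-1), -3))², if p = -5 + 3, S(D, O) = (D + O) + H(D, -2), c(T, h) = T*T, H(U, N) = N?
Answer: 4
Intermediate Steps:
o(q) = 0
c(T, h) = T²
S(D, O) = -2 + D + O (S(D, O) = (D + O) - 2 = -2 + D + O)
p = -2
y(z, X) = X + z (y(z, X) = 2 + (-2 + z + X) = 2 + (-2 + X + z) = X + z)
y(p, c(o(-1), -3))² = (0² - 2)² = (0 - 2)² = (-2)² = 4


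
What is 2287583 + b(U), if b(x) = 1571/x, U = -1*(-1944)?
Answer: 4447062923/1944 ≈ 2.2876e+6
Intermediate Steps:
U = 1944
2287583 + b(U) = 2287583 + 1571/1944 = 4447062923/1944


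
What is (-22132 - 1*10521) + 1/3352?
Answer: -109452855/3352 ≈ -32653.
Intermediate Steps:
(-22132 - 1*10521) + 1/3352 = (-22132 - 10521) + 1/3352 = -32653 + 1/3352 = -109452855/3352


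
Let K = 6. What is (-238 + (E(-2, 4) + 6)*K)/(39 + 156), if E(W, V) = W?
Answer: -214/195 ≈ -1.0974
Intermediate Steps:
(-238 + (E(-2, 4) + 6)*K)/(39 + 156) = (-238 + (-2 + 6)*6)/(39 + 156) = (-238 + 4*6)/195 = (-238 + 24)*(1/195) = -214*1/195 = -214/195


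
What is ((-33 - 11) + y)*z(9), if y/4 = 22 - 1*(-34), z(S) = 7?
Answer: 1260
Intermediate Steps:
y = 224 (y = 4*(22 - 1*(-34)) = 4*(22 + 34) = 4*56 = 224)
((-33 - 11) + y)*z(9) = ((-33 - 11) + 224)*7 = (-44 + 224)*7 = 180*7 = 1260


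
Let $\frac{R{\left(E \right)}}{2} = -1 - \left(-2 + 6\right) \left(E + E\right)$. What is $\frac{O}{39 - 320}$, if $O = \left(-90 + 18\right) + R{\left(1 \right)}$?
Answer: $\frac{90}{281} \approx 0.32028$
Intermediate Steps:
$R{\left(E \right)} = -2 - 16 E$ ($R{\left(E \right)} = 2 \left(-1 - \left(-2 + 6\right) \left(E + E\right)\right) = 2 \left(-1 - 4 \cdot 2 E\right) = 2 \left(-1 - 8 E\right) = -2 - 16 E$)
$O = -90$ ($O = \left(-90 + 18\right) - 18 = -72 - 18 = -90$)
$\frac{O}{39 - 320} = \frac{1}{39 - 320} \left(-90\right) = \frac{1}{-281} \left(-90\right) = \left(- \frac{1}{281}\right) \left(-90\right) = \frac{90}{281}$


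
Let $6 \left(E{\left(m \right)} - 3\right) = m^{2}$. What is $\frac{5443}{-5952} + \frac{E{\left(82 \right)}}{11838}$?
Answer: $- \frac{28873085}{35229888} \approx -0.81956$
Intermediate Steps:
$E{\left(m \right)} = 3 + \frac{m^{2}}{6}$
$\frac{5443}{-5952} + \frac{E{\left(82 \right)}}{11838} = \frac{5443}{-5952} + \frac{3 + \frac{82^{2}}{6}}{11838} = 5443 \left(- \frac{1}{5952}\right) + \left(3 + \frac{1}{6} \cdot 6724\right) \frac{1}{11838} = - \frac{5443}{5952} + \left(3 + \frac{3362}{3}\right) \frac{1}{11838} = - \frac{5443}{5952} + \frac{3371}{3} \cdot \frac{1}{11838} = - \frac{5443}{5952} + \frac{3371}{35514} = - \frac{28873085}{35229888}$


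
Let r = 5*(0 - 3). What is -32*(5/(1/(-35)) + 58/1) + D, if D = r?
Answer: 3729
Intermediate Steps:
r = -15 (r = 5*(-3) = -15)
D = -15
-32*(5/(1/(-35)) + 58/1) + D = -32*(5/(1/(-35)) + 58/1) - 15 = -32*(5/(-1/35) + 58*1) - 15 = -32*(5*(-35) + 58) - 15 = -32*(-175 + 58) - 15 = -32*(-117) - 15 = 3744 - 15 = 3729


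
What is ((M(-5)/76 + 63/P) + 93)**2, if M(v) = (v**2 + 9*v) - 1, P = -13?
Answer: 7538233329/976144 ≈ 7722.5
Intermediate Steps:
M(v) = -1 + v**2 + 9*v
((M(-5)/76 + 63/P) + 93)**2 = (((-1 + (-5)**2 + 9*(-5))/76 + 63/(-13)) + 93)**2 = (((-1 + 25 - 45)*(1/76) + 63*(-1/13)) + 93)**2 = ((-21*1/76 - 63/13) + 93)**2 = ((-21/76 - 63/13) + 93)**2 = (-5061/988 + 93)**2 = (86823/988)**2 = 7538233329/976144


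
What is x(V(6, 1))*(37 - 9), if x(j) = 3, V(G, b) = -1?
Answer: 84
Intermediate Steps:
x(V(6, 1))*(37 - 9) = 3*(37 - 9) = 3*28 = 84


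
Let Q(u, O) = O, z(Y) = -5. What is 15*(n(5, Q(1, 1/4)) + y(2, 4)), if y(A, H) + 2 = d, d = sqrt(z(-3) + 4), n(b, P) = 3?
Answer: 15 + 15*I ≈ 15.0 + 15.0*I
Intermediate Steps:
d = I (d = sqrt(-5 + 4) = sqrt(-1) = I ≈ 1.0*I)
y(A, H) = -2 + I
15*(n(5, Q(1, 1/4)) + y(2, 4)) = 15*(3 + (-2 + I)) = 15*(1 + I) = 15 + 15*I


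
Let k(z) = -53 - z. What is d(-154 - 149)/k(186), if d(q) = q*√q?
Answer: 303*I*√303/239 ≈ 22.068*I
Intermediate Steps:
d(q) = q^(3/2)
d(-154 - 149)/k(186) = (-154 - 149)^(3/2)/(-53 - 1*186) = (-303)^(3/2)/(-53 - 186) = -303*I*√303/(-239) = -303*I*√303*(-1/239) = 303*I*√303/239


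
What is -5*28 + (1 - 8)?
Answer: -147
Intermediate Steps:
-5*28 + (1 - 8) = -140 - 7 = -147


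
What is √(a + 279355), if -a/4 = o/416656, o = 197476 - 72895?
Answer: √757756893609199/52082 ≈ 528.54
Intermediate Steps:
o = 124581
a = -124581/104164 (a = -498324/416656 = -4*124581/416656 = -124581/104164 ≈ -1.1960)
√(a + 279355) = √(-124581/104164 + 279355) = √(29098609639/104164) = √757756893609199/52082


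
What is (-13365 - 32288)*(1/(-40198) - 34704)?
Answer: 63687368184629/40198 ≈ 1.5843e+9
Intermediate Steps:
(-13365 - 32288)*(1/(-40198) - 34704) = -45653*(-1/40198 - 34704) = -45653*(-1395031393/40198) = 63687368184629/40198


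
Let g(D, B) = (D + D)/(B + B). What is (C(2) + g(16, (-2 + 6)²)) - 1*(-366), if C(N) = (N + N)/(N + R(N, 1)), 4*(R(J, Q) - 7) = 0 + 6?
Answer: 7715/21 ≈ 367.38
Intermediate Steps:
R(J, Q) = 17/2 (R(J, Q) = 7 + (0 + 6)/4 = 7 + (¼)*6 = 7 + 3/2 = 17/2)
C(N) = 2*N/(17/2 + N) (C(N) = (N + N)/(N + 17/2) = (2*N)/(17/2 + N) = 2*N/(17/2 + N))
g(D, B) = D/B (g(D, B) = (2*D)/((2*B)) = (2*D)*(1/(2*B)) = D/B)
(C(2) + g(16, (-2 + 6)²)) - 1*(-366) = (4*2/(17 + 2*2) + 16/((-2 + 6)²)) - 1*(-366) = (4*2/(17 + 4) + 16/(4²)) + 366 = (4*2/21 + 16/16) + 366 = (4*2*(1/21) + 16*(1/16)) + 366 = (8/21 + 1) + 366 = 29/21 + 366 = 7715/21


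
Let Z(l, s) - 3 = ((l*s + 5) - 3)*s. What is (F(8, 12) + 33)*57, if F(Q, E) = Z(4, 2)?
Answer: 3192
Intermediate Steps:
Z(l, s) = 3 + s*(2 + l*s) (Z(l, s) = 3 + ((l*s + 5) - 3)*s = 3 + ((5 + l*s) - 3)*s = 3 + (2 + l*s)*s = 3 + s*(2 + l*s))
F(Q, E) = 23 (F(Q, E) = 3 + 2*2 + 4*2**2 = 3 + 4 + 4*4 = 3 + 4 + 16 = 23)
(F(8, 12) + 33)*57 = (23 + 33)*57 = 56*57 = 3192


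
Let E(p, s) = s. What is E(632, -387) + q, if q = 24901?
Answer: 24514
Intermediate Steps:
E(632, -387) + q = -387 + 24901 = 24514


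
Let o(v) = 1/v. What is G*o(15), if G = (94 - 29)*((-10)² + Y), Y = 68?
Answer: 728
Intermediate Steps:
G = 10920 (G = (94 - 29)*((-10)² + 68) = 65*(100 + 68) = 65*168 = 10920)
G*o(15) = 10920/15 = 10920*(1/15) = 728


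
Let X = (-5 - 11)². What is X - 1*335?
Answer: -79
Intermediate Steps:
X = 256 (X = (-16)² = 256)
X - 1*335 = 256 - 1*335 = 256 - 335 = -79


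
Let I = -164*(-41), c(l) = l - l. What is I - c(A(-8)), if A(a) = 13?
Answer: 6724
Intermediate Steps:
c(l) = 0
I = 6724
I - c(A(-8)) = 6724 - 1*0 = 6724 + 0 = 6724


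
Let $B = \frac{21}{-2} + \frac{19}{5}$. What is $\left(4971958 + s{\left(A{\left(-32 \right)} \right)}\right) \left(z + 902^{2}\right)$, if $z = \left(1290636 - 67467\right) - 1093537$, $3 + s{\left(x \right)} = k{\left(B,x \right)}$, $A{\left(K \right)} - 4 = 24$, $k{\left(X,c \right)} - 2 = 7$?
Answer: $4689735435504$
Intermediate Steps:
$B = - \frac{67}{10}$ ($B = 21 \left(- \frac{1}{2}\right) + 19 \cdot \frac{1}{5} = - \frac{21}{2} + \frac{19}{5} = - \frac{67}{10} \approx -6.7$)
$k{\left(X,c \right)} = 9$ ($k{\left(X,c \right)} = 2 + 7 = 9$)
$A{\left(K \right)} = 28$ ($A{\left(K \right)} = 4 + 24 = 28$)
$s{\left(x \right)} = 6$ ($s{\left(x \right)} = -3 + 9 = 6$)
$z = 129632$ ($z = 1223169 - 1093537 = 129632$)
$\left(4971958 + s{\left(A{\left(-32 \right)} \right)}\right) \left(z + 902^{2}\right) = \left(4971958 + 6\right) \left(129632 + 902^{2}\right) = 4971964 \left(129632 + 813604\right) = 4971964 \cdot 943236 = 4689735435504$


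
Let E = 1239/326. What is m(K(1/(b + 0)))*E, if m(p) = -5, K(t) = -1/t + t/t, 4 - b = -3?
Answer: -6195/326 ≈ -19.003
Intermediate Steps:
b = 7 (b = 4 - 1*(-3) = 4 + 3 = 7)
K(t) = 1 - 1/t (K(t) = -1/t + 1 = 1 - 1/t)
E = 1239/326 (E = 1239*(1/326) = 1239/326 ≈ 3.8006)
m(K(1/(b + 0)))*E = -5*1239/326 = -6195/326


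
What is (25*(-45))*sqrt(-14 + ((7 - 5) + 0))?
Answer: -2250*I*sqrt(3) ≈ -3897.1*I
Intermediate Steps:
(25*(-45))*sqrt(-14 + ((7 - 5) + 0)) = -1125*sqrt(-14 + (2 + 0)) = -1125*sqrt(-14 + 2) = -2250*I*sqrt(3)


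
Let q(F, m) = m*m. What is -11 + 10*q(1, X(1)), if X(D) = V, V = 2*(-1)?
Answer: 29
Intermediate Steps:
V = -2
X(D) = -2
q(F, m) = m²
-11 + 10*q(1, X(1)) = -11 + 10*(-2)² = -11 + 10*4 = -11 + 40 = 29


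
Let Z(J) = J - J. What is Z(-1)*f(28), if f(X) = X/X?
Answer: 0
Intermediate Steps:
f(X) = 1
Z(J) = 0
Z(-1)*f(28) = 0*1 = 0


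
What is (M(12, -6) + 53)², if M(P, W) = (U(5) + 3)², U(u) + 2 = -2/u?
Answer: 1779556/625 ≈ 2847.3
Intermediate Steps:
U(u) = -2 - 2/u
M(P, W) = 9/25 (M(P, W) = ((-2 - 2/5) + 3)² = ((-2 - 2*⅕) + 3)² = ((-2 - ⅖) + 3)² = (-12/5 + 3)² = (⅗)² = 9/25)
(M(12, -6) + 53)² = (9/25 + 53)² = (1334/25)² = 1779556/625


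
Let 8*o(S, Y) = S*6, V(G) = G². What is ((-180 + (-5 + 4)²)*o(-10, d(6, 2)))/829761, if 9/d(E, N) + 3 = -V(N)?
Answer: 895/553174 ≈ 0.0016179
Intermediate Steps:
d(E, N) = 9/(-3 - N²)
o(S, Y) = 3*S/4 (o(S, Y) = (S*6)/8 = (6*S)/8 = 3*S/4)
((-180 + (-5 + 4)²)*o(-10, d(6, 2)))/829761 = ((-180 + (-5 + 4)²)*((¾)*(-10)))/829761 = ((-180 + (-1)²)*(-15/2))*(1/829761) = ((-180 + 1)*(-15/2))*(1/829761) = -179*(-15/2)*(1/829761) = (2685/2)*(1/829761) = 895/553174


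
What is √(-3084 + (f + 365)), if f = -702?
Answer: I*√3421 ≈ 58.489*I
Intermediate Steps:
√(-3084 + (f + 365)) = √(-3084 + (-702 + 365)) = √(-3084 - 337) = √(-3421) = I*√3421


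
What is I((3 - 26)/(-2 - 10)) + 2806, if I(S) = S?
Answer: 33695/12 ≈ 2807.9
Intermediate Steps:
I((3 - 26)/(-2 - 10)) + 2806 = (3 - 26)/(-2 - 10) + 2806 = -23/(-12) + 2806 = -23*(-1/12) + 2806 = 23/12 + 2806 = 33695/12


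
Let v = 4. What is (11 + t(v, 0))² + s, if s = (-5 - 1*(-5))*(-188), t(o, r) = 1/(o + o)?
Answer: 7921/64 ≈ 123.77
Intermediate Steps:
t(o, r) = 1/(2*o)
s = 0 (s = (-5 + 5)*(-188) = 0*(-188) = 0)
(11 + t(v, 0))² + s = (11 + (½)/4)² + 0 = (11 + (½)*(¼))² + 0 = (11 + ⅛)² + 0 = (89/8)² + 0 = 7921/64 + 0 = 7921/64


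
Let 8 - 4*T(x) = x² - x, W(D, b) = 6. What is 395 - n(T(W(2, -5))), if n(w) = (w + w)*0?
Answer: 395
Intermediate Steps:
T(x) = 2 - x²/4 + x/4 (T(x) = 2 - (x² - x)/4 = 2 + (-x²/4 + x/4) = 2 - x²/4 + x/4)
n(w) = 0 (n(w) = (2*w)*0 = 0)
395 - n(T(W(2, -5))) = 395 - 1*0 = 395 + 0 = 395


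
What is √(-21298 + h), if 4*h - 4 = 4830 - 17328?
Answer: 27*I*√134/2 ≈ 156.27*I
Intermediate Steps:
h = -6247/2 (h = 1 + (4830 - 17328)/4 = 1 + (¼)*(-12498) = 1 - 6249/2 = -6247/2 ≈ -3123.5)
√(-21298 + h) = √(-21298 - 6247/2) = √(-48843/2) = 27*I*√134/2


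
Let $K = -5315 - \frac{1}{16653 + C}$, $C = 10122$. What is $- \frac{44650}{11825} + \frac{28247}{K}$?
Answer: $- \frac{611900349061}{67312216598} \approx -9.0905$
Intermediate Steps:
$K = - \frac{142309126}{26775}$ ($K = -5315 - \frac{1}{16653 + 10122} = -5315 - \frac{1}{26775} = - \frac{142309126}{26775} \approx -5315.0$)
$- \frac{44650}{11825} + \frac{28247}{K} = - \frac{44650}{11825} + \frac{28247}{- \frac{142309126}{26775}} = \left(-44650\right) \frac{1}{11825} + 28247 \left(- \frac{26775}{142309126}\right) = - \frac{1786}{473} - \frac{756313425}{142309126} = - \frac{611900349061}{67312216598}$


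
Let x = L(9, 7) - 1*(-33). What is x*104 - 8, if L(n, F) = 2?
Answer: 3632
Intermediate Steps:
x = 35 (x = 2 - 1*(-33) = 2 + 33 = 35)
x*104 - 8 = 35*104 - 8 = 3640 - 8 = 3632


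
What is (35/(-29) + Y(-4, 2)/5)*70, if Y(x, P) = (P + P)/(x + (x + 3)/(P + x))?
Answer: -2914/29 ≈ -100.48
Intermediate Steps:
Y(x, P) = 2*P/(x + (3 + x)/(P + x)) (Y(x, P) = (2*P)/(x + (3 + x)/(P + x)) = 2*P/(x + (3 + x)/(P + x)))
(35/(-29) + Y(-4, 2)/5)*70 = (35/(-29) + (2*2*(2 - 4)/(3 - 4 + (-4)² + 2*(-4)))/5)*70 = (35*(-1/29) + (2*2*(-2)/(3 - 4 + 16 - 8))*(⅕))*70 = (-35/29 + (2*2*(-2)/7)*(⅕))*70 = (-35/29 + (2*2*(⅐)*(-2))*(⅕))*70 = (-35/29 - 8/7*⅕)*70 = (-35/29 - 8/35)*70 = -1457/1015*70 = -2914/29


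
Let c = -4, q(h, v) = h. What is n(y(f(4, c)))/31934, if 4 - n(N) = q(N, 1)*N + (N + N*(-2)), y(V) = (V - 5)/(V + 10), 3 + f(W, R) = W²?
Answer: 1118/8446543 ≈ 0.00013236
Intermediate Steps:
f(W, R) = -3 + W²
y(V) = (-5 + V)/(10 + V)
n(N) = 4 + N - N² (n(N) = 4 - (N*N + (N + N*(-2))) = 4 - (N² + (N - 2*N)) = 4 - (N² - N) = 4 + (N - N²) = 4 + N - N²)
n(y(f(4, c)))/31934 = (4 + (-5 + (-3 + 4²))/(10 + (-3 + 4²)) - ((-5 + (-3 + 4²))/(10 + (-3 + 4²)))²)/31934 = (4 + (-5 + (-3 + 16))/(10 + (-3 + 16)) - ((-5 + (-3 + 16))/(10 + (-3 + 16)))²)*(1/31934) = (4 + (-5 + 13)/(10 + 13) - ((-5 + 13)/(10 + 13))²)*(1/31934) = (4 + 8/23 - (8/23)²)*(1/31934) = (4 + 8/23 - 1*64/529)*(1/31934) = (4 + 8/23 - 64/529)*(1/31934) = (2236/529)*(1/31934) = 1118/8446543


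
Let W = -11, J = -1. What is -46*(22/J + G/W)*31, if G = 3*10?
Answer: 387872/11 ≈ 35261.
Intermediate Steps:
G = 30
-46*(22/J + G/W)*31 = -46*(22/(-1) + 30/(-11))*31 = -46*(22*(-1) + 30*(-1/11))*31 = -46*(-22 - 30/11)*31 = -46*(-272/11)*31 = (12512/11)*31 = 387872/11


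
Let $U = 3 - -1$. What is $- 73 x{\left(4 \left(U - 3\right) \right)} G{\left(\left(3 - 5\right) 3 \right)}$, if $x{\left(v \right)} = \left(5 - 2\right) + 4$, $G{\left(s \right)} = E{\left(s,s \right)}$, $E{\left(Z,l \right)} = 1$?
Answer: $-511$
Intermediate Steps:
$G{\left(s \right)} = 1$
$U = 4$ ($U = 3 + 1 = 4$)
$x{\left(v \right)} = 7$ ($x{\left(v \right)} = 3 + 4 = 7$)
$- 73 x{\left(4 \left(U - 3\right) \right)} G{\left(\left(3 - 5\right) 3 \right)} = \left(-73\right) 7 \cdot 1 = \left(-511\right) 1 = -511$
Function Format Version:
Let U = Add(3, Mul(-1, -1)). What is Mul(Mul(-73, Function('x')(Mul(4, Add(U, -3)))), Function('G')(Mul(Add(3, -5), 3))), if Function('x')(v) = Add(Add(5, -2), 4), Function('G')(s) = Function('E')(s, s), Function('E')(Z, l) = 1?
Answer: -511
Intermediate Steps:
Function('G')(s) = 1
U = 4 (U = Add(3, 1) = 4)
Function('x')(v) = 7 (Function('x')(v) = Add(3, 4) = 7)
Mul(Mul(-73, Function('x')(Mul(4, Add(U, -3)))), Function('G')(Mul(Add(3, -5), 3))) = Mul(Mul(-73, 7), 1) = Mul(-511, 1) = -511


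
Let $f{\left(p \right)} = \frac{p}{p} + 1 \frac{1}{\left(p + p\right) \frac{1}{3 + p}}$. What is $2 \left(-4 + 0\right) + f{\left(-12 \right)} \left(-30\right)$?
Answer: $- \frac{197}{4} \approx -49.25$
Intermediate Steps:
$f{\left(p \right)} = 1 + \frac{3 + p}{2 p}$ ($f{\left(p \right)} = 1 + 1 \frac{1}{2 p \frac{1}{3 + p}} = 1 + 1 \frac{3 + p}{2 p} = 1 + \frac{3 + p}{2 p}$)
$2 \left(-4 + 0\right) + f{\left(-12 \right)} \left(-30\right) = 2 \left(-4 + 0\right) + \frac{3 \left(1 - 12\right)}{2 \left(-12\right)} \left(-30\right) = 2 \left(-4\right) + \frac{3}{2} \left(- \frac{1}{12}\right) \left(-11\right) \left(-30\right) = -8 + \frac{11}{8} \left(-30\right) = -8 - \frac{165}{4} = - \frac{197}{4}$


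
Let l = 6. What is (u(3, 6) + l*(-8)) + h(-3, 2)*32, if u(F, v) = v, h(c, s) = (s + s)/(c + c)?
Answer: -190/3 ≈ -63.333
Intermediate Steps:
h(c, s) = s/c (h(c, s) = (2*s)/((2*c)) = (2*s)*(1/(2*c)) = s/c)
(u(3, 6) + l*(-8)) + h(-3, 2)*32 = (6 + 6*(-8)) + (2/(-3))*32 = (6 - 48) + (2*(-⅓))*32 = -42 - ⅔*32 = -42 - 64/3 = -190/3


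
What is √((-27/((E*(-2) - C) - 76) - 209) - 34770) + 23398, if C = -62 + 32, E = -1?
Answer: 23398 + I*√16929539/22 ≈ 23398.0 + 187.03*I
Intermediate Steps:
C = -30
√((-27/((E*(-2) - C) - 76) - 209) - 34770) + 23398 = √((-27/((-1*(-2) - 1*(-30)) - 76) - 209) - 34770) + 23398 = √((-27/((2 + 30) - 76) - 209) - 34770) + 23398 = √((-27/(32 - 76) - 209) - 34770) + 23398 = √((-27/(-44) - 209) - 34770) + 23398 = √((-1/44*(-27) - 209) - 34770) + 23398 = √((27/44 - 209) - 34770) + 23398 = √(-9169/44 - 34770) + 23398 = √(-1539049/44) + 23398 = I*√16929539/22 + 23398 = 23398 + I*√16929539/22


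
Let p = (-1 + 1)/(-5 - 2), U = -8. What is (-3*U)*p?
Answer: 0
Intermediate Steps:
p = 0 (p = 0/(-7) = 0*(-⅐) = 0)
(-3*U)*p = -3*(-8)*0 = 24*0 = 0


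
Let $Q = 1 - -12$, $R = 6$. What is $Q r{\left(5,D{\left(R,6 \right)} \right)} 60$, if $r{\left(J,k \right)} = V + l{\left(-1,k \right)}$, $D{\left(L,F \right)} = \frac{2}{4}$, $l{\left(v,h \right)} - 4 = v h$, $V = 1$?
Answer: $3510$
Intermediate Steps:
$l{\left(v,h \right)} = 4 + h v$ ($l{\left(v,h \right)} = 4 + v h = 4 + h v$)
$D{\left(L,F \right)} = \frac{1}{2}$ ($D{\left(L,F \right)} = 2 \cdot \frac{1}{4} = \frac{1}{2}$)
$r{\left(J,k \right)} = 5 - k$ ($r{\left(J,k \right)} = 1 + \left(4 + k \left(-1\right)\right) = 1 - \left(-4 + k\right) = 5 - k$)
$Q = 13$ ($Q = 1 + 12 = 13$)
$Q r{\left(5,D{\left(R,6 \right)} \right)} 60 = 13 \left(5 - \frac{1}{2}\right) 60 = 13 \cdot \frac{9}{2} \cdot 60 = \frac{117}{2} \cdot 60 = 3510$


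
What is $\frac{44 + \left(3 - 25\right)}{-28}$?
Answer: $- \frac{11}{14} \approx -0.78571$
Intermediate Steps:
$\frac{44 + \left(3 - 25\right)}{-28} = - \frac{44 + \left(3 - 25\right)}{28} = - \frac{44 - 22}{28} = \left(- \frac{1}{28}\right) 22 = - \frac{11}{14}$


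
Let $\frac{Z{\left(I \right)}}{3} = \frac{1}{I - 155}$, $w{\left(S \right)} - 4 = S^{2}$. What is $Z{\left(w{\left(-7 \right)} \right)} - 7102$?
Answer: $- \frac{241469}{34} \approx -7102.0$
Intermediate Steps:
$w{\left(S \right)} = 4 + S^{2}$
$Z{\left(I \right)} = \frac{3}{-155 + I}$ ($Z{\left(I \right)} = \frac{3}{I - 155} = \frac{3}{-155 + I}$)
$Z{\left(w{\left(-7 \right)} \right)} - 7102 = \frac{3}{-155 + \left(4 + \left(-7\right)^{2}\right)} - 7102 = \frac{3}{-155 + \left(4 + 49\right)} - 7102 = \frac{3}{-155 + 53} - 7102 = \frac{3}{-102} - 7102 = 3 \left(- \frac{1}{102}\right) - 7102 = - \frac{1}{34} - 7102 = - \frac{241469}{34}$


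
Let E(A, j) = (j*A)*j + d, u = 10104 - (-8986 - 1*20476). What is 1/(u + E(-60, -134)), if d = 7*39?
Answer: -1/1037521 ≈ -9.6384e-7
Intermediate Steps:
u = 39566 (u = 10104 - (-8986 - 20476) = 10104 - 1*(-29462) = 10104 + 29462 = 39566)
d = 273
E(A, j) = 273 + A*j² (E(A, j) = (j*A)*j + 273 = (A*j)*j + 273 = A*j² + 273 = 273 + A*j²)
1/(u + E(-60, -134)) = 1/(39566 + (273 - 60*(-134)²)) = 1/(39566 + (273 - 60*17956)) = 1/(39566 + (273 - 1077360)) = 1/(39566 - 1077087) = 1/(-1037521) = -1/1037521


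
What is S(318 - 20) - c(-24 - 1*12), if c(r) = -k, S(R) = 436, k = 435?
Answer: 871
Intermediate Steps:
c(r) = -435 (c(r) = -1*435 = -435)
S(318 - 20) - c(-24 - 1*12) = 436 - 1*(-435) = 436 + 435 = 871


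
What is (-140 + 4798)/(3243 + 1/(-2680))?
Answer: 12483440/8691239 ≈ 1.4363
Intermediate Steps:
(-140 + 4798)/(3243 + 1/(-2680)) = 4658/(3243 - 1/2680) = 4658/(8691239/2680) = 4658*(2680/8691239) = 12483440/8691239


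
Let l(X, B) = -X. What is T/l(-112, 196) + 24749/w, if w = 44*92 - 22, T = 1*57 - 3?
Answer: 747323/112728 ≈ 6.6294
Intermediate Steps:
T = 54 (T = 57 - 3 = 54)
w = 4026 (w = 4048 - 22 = 4026)
T/l(-112, 196) + 24749/w = 54/((-1*(-112))) + 24749/4026 = 54/112 + 24749*(1/4026) = 54*(1/112) + 24749/4026 = 27/56 + 24749/4026 = 747323/112728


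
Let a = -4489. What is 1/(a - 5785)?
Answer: -1/10274 ≈ -9.7333e-5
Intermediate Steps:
1/(a - 5785) = 1/(-4489 - 5785) = 1/(-10274) = -1/10274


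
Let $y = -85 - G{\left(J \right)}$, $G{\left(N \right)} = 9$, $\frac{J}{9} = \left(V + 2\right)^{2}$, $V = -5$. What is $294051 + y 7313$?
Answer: $-393371$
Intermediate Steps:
$J = 81$ ($J = 9 \left(-5 + 2\right)^{2} = 9 \left(-3\right)^{2} = 9 \cdot 9 = 81$)
$y = -94$ ($y = -85 - 9 = -94$)
$294051 + y 7313 = 294051 - 687422 = -393371$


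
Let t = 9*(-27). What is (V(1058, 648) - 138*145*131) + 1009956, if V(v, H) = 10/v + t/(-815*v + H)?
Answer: -734451987286795/455798038 ≈ -1.6114e+6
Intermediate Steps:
t = -243
V(v, H) = -243/(H - 815*v) + 10/v (V(v, H) = 10/v - 243/(-815*v + H) = 10/v - 243/(H - 815*v) = -243/(H - 815*v) + 10/v)
(V(1058, 648) - 138*145*131) + 1009956 = ((-8393*1058 + 10*648)/(1058*(648 - 815*1058)) - 138*145*131) + 1009956 = ((-8879794 + 6480)/(1058*(648 - 862270)) - 20010*131) + 1009956 = ((1/1058)*(-8873314)/(-861622) - 2621310) + 1009956 = ((1/1058)*(-1/861622)*(-8873314) - 2621310) + 1009956 = (4436657/455798038 - 2621310) + 1009956 = -1194787950553123/455798038 + 1009956 = -734451987286795/455798038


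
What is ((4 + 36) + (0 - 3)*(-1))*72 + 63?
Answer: 3159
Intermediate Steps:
((4 + 36) + (0 - 3)*(-1))*72 + 63 = (40 - 3*(-1))*72 + 63 = (40 + 3)*72 + 63 = 43*72 + 63 = 3096 + 63 = 3159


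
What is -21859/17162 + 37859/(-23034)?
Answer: -288309091/98827377 ≈ -2.9173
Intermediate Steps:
-21859/17162 + 37859/(-23034) = -21859*1/17162 + 37859*(-1/23034) = -21859/17162 - 37859/23034 = -288309091/98827377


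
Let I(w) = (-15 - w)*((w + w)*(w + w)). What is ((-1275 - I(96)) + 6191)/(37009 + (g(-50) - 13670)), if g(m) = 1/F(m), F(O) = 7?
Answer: 14338870/81687 ≈ 175.53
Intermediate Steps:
I(w) = 4*w**2*(-15 - w) (I(w) = (-15 - w)*((2*w)*(2*w)) = (-15 - w)*(4*w**2) = 4*w**2*(-15 - w))
g(m) = 1/7
((-1275 - I(96)) + 6191)/(37009 + (g(-50) - 13670)) = ((-1275 - 4*96**2*(-15 - 1*96)) + 6191)/(37009 + (1/7 - 13670)) = ((-1275 - 4*9216*(-15 - 96)) + 6191)/(37009 - 95689/7) = ((-1275 - 4*9216*(-111)) + 6191)/(163374/7) = ((-1275 - 1*(-4091904)) + 6191)*(7/163374) = ((-1275 + 4091904) + 6191)*(7/163374) = (4090629 + 6191)*(7/163374) = 4096820*(7/163374) = 14338870/81687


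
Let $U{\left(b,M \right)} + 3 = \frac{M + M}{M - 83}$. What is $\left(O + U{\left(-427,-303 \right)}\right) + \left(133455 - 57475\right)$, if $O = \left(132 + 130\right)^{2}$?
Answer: $\frac{27912156}{193} \approx 1.4462 \cdot 10^{5}$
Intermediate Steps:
$U{\left(b,M \right)} = -3 + \frac{2 M}{-83 + M}$ ($U{\left(b,M \right)} = -3 + \frac{M + M}{M - 83} = -3 + \frac{2 M}{-83 + M}$)
$O = 68644$ ($O = 262^{2} = 68644$)
$\left(O + U{\left(-427,-303 \right)}\right) + \left(133455 - 57475\right) = \left(68644 + \frac{249 - -303}{-83 - 303}\right) + \left(133455 - 57475\right) = \left(68644 + \frac{249 + 303}{-386}\right) + \left(133455 - 57475\right) = \left(68644 - \frac{276}{193}\right) + 75980 = \frac{13248016}{193} + 75980 = \frac{27912156}{193}$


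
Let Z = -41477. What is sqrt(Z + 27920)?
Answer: I*sqrt(13557) ≈ 116.43*I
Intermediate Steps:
sqrt(Z + 27920) = sqrt(-41477 + 27920) = sqrt(-13557) = I*sqrt(13557)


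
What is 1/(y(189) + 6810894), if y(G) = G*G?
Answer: 1/6846615 ≈ 1.4606e-7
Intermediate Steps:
y(G) = G²
1/(y(189) + 6810894) = 1/(189² + 6810894) = 1/(35721 + 6810894) = 1/6846615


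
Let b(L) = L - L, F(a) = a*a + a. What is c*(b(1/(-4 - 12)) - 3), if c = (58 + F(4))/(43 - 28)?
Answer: -78/5 ≈ -15.600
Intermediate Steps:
F(a) = a + a² (F(a) = a² + a = a + a²)
c = 26/5 (c = (58 + 4*(1 + 4))/(43 - 28) = (58 + 4*5)/15 = (58 + 20)*(1/15) = 78*(1/15) = 26/5 ≈ 5.2000)
b(L) = 0
c*(b(1/(-4 - 12)) - 3) = 26*(0 - 3)/5 = (26/5)*(-3) = -78/5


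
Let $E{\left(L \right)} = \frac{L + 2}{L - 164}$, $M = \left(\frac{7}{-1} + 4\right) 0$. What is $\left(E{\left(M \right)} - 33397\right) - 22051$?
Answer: $- \frac{4546737}{82} \approx -55448.0$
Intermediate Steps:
$M = 0$ ($M = \left(7 \left(-1\right) + 4\right) 0 = \left(-7 + 4\right) 0 = \left(-3\right) 0 = 0$)
$E{\left(L \right)} = \frac{2 + L}{-164 + L}$
$\left(E{\left(M \right)} - 33397\right) - 22051 = \left(\frac{2 + 0}{-164 + 0} - 33397\right) - 22051 = \left(\frac{1}{-164} \cdot 2 - 33397\right) - 22051 = \left(\left(- \frac{1}{164}\right) 2 - 33397\right) - 22051 = \left(- \frac{1}{82} - 33397\right) - 22051 = - \frac{2738555}{82} - 22051 = - \frac{4546737}{82}$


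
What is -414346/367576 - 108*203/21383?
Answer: -8459348371/3929938804 ≈ -2.1525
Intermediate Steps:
-414346/367576 - 108*203/21383 = -414346*1/367576 - 21924*1/21383 = -207173/183788 - 21924/21383 = -8459348371/3929938804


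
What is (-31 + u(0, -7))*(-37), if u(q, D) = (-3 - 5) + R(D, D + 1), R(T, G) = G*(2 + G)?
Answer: 555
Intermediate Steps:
u(q, D) = -8 + (1 + D)*(3 + D) (u(q, D) = (-3 - 5) + (D + 1)*(2 + (D + 1)) = -8 + (1 + D)*(2 + (1 + D)) = -8 + (1 + D)*(3 + D))
(-31 + u(0, -7))*(-37) = (-31 + (-8 + (1 - 7)*(3 - 7)))*(-37) = (-31 + (-8 - 6*(-4)))*(-37) = (-31 + (-8 + 24))*(-37) = (-31 + 16)*(-37) = -15*(-37) = 555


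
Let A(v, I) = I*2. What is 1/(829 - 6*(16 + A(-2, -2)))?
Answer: 1/757 ≈ 0.0013210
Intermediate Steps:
A(v, I) = 2*I
1/(829 - 6*(16 + A(-2, -2))) = 1/(829 - 6*(16 + 2*(-2))) = 1/(829 - 6*(16 - 4)) = 1/(829 - 6*12) = 1/(829 - 72) = 1/757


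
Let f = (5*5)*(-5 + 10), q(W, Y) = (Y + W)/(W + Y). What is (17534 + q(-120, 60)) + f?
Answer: 17660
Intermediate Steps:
q(W, Y) = 1 (q(W, Y) = (W + Y)/(W + Y) = 1)
f = 125 (f = 25*5 = 125)
(17534 + q(-120, 60)) + f = (17534 + 1) + 125 = 17535 + 125 = 17660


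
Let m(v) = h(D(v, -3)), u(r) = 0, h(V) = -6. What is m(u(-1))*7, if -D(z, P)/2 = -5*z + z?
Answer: -42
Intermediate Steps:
D(z, P) = 8*z (D(z, P) = -2*(-5*z + z) = -(-8)*z = 8*z)
m(v) = -6
m(u(-1))*7 = -6*7 = -42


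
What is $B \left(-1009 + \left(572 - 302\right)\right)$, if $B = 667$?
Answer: $-492913$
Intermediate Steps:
$B \left(-1009 + \left(572 - 302\right)\right) = 667 \left(-1009 + \left(572 - 302\right)\right) = 667 \left(-1009 + 270\right) = 667 \left(-739\right) = -492913$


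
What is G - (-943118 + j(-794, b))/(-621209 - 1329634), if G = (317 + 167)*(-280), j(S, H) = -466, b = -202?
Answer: -88126395648/650281 ≈ -1.3552e+5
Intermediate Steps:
G = -135520 (G = 484*(-280) = -135520)
G - (-943118 + j(-794, b))/(-621209 - 1329634) = -135520 - (-943118 - 466)/(-621209 - 1329634) = -135520 - (-943584)/(-1950843) = -135520 - (-943584)*(-1)/1950843 = -135520 - 1*314528/650281 = -135520 - 314528/650281 = -88126395648/650281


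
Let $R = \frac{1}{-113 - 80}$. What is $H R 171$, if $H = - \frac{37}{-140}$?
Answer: $- \frac{6327}{27020} \approx -0.23416$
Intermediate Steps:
$H = \frac{37}{140}$ ($H = \left(-37\right) \left(- \frac{1}{140}\right) = \frac{37}{140} \approx 0.26429$)
$R = - \frac{1}{193}$ ($R = \frac{1}{-193} = - \frac{1}{193} \approx -0.0051813$)
$H R 171 = \frac{37}{140} \left(- \frac{1}{193}\right) 171 = \left(- \frac{37}{27020}\right) 171 = - \frac{6327}{27020}$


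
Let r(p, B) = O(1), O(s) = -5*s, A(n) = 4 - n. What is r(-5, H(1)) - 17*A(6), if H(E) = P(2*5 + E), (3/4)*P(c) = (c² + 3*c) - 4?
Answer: 29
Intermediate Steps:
P(c) = -16/3 + 4*c + 4*c²/3 (P(c) = 4*((c² + 3*c) - 4)/3 = 4*(-4 + c² + 3*c)/3 = -16/3 + 4*c + 4*c²/3)
H(E) = 104/3 + 4*E + 4*(10 + E)²/3 (H(E) = -16/3 + 4*(2*5 + E) + 4*(2*5 + E)²/3 = -16/3 + 4*(10 + E) + 4*(10 + E)²/3 = -16/3 + (40 + 4*E) + 4*(10 + E)²/3 = 104/3 + 4*E + 4*(10 + E)²/3)
r(p, B) = -5 (r(p, B) = -5*1 = -5)
r(-5, H(1)) - 17*A(6) = -5 - 17*(4 - 1*6) = -5 - 17*(4 - 6) = -5 - 17*(-2) = -5 + 34 = 29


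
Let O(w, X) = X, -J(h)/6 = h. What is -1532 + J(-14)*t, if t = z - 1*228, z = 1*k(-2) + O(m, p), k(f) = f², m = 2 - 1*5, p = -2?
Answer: -20516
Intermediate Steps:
J(h) = -6*h
m = -3 (m = 2 - 5 = -3)
z = 2 (z = 1*(-2)² - 2 = 1*4 - 2 = 4 - 2 = 2)
t = -226 (t = 2 - 1*228 = 2 - 228 = -226)
-1532 + J(-14)*t = -1532 - 6*(-14)*(-226) = -1532 + 84*(-226) = -1532 - 18984 = -20516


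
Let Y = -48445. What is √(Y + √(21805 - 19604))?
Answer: √(-48445 + √2201) ≈ 220.0*I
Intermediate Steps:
√(Y + √(21805 - 19604)) = √(-48445 + √(21805 - 19604)) = √(-48445 + √2201)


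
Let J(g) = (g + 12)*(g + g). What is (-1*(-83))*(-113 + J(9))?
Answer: 21995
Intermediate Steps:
J(g) = 2*g*(12 + g) (J(g) = (12 + g)*(2*g) = 2*g*(12 + g))
(-1*(-83))*(-113 + J(9)) = (-1*(-83))*(-113 + 2*9*(12 + 9)) = 83*(-113 + 2*9*21) = 83*(-113 + 378) = 83*265 = 21995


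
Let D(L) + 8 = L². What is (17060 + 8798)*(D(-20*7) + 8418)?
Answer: 724282580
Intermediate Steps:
D(L) = -8 + L²
(17060 + 8798)*(D(-20*7) + 8418) = (17060 + 8798)*((-8 + (-20*7)²) + 8418) = 25858*((-8 + (-140)²) + 8418) = 25858*((-8 + 19600) + 8418) = 25858*(19592 + 8418) = 25858*28010 = 724282580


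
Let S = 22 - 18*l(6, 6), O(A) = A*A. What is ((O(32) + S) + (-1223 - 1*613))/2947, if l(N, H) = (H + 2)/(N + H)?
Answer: -802/2947 ≈ -0.27214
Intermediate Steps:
O(A) = A**2
l(N, H) = (2 + H)/(H + N)
S = 10 (S = 22 - 18*(2 + 6)/(6 + 6) = 22 - 18*8/12 = 22 - 3*8/2 = 22 - 18*2/3 = 22 - 12 = 10)
((O(32) + S) + (-1223 - 1*613))/2947 = ((32**2 + 10) + (-1223 - 1*613))/2947 = ((1024 + 10) + (-1223 - 613))*(1/2947) = (1034 - 1836)*(1/2947) = -802*1/2947 = -802/2947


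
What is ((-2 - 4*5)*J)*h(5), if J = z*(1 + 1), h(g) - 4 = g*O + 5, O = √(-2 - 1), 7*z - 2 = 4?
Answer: -2376/7 - 1320*I*√3/7 ≈ -339.43 - 326.62*I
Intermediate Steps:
z = 6/7 (z = 2/7 + (⅐)*4 = 2/7 + 4/7 = 6/7 ≈ 0.85714)
O = I*√3 (O = √(-3) = I*√3 ≈ 1.732*I)
h(g) = 9 + I*g*√3 (h(g) = 4 + (g*(I*√3) + 5) = 4 + (I*g*√3 + 5) = 4 + (5 + I*g*√3) = 9 + I*g*√3)
J = 12/7 (J = 6*(1 + 1)/7 = (6/7)*2 = 12/7 ≈ 1.7143)
((-2 - 4*5)*J)*h(5) = ((-2 - 4*5)*(12/7))*(9 + I*5*√3) = ((-2 - 20)*(12/7))*(9 + 5*I*√3) = (-22*12/7)*(9 + 5*I*√3) = -264*(9 + 5*I*√3)/7 = -2376/7 - 1320*I*√3/7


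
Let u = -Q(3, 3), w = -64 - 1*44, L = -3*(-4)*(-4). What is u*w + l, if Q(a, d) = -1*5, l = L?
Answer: -588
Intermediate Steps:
L = -48 (L = 12*(-4) = -48)
l = -48
Q(a, d) = -5
w = -108 (w = -64 - 44 = -108)
u = 5 (u = -1*(-5) = 5)
u*w + l = 5*(-108) - 48 = -540 - 48 = -588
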